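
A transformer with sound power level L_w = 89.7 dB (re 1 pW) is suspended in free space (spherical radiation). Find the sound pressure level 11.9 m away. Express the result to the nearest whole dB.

57 dB

Free-field spherical radiation: L_p = L_w − 10·log₁₀(4π·r²), r = 11.9 m.
4π·r² = 1780 m², 10·log₁₀ of that is 32.503 dB.
L_p = 89.7 − 32.503 = 57.20 dB.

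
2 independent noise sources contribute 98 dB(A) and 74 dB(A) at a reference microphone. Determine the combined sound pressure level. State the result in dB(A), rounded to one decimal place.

98.0 dB(A)

For uncorrelated sources the intensities add, so convert each level to linear form, sum, and take 10·log₁₀ of the total.
Σ 10^(L/10) = 10^(98/10) + 10^(74/10) = 6.335e+09.
L_total = 10·log₁₀(6.335e+09) = 98.02 dB(A).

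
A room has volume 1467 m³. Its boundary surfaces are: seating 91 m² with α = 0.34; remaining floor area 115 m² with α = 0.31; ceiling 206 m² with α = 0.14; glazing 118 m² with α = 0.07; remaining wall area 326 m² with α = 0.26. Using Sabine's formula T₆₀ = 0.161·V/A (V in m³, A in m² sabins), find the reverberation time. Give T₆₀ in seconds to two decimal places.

1.25 s

Total absorption A = 91·0.34 + 115·0.31 + 206·0.14 + 118·0.07 + 326·0.26 = 188.45 m² sabins.
T₆₀ = 0.161 × 1467 / 188.45 = 1.253 s.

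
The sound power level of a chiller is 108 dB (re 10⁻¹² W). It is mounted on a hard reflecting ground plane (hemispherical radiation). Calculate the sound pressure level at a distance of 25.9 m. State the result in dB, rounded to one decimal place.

L_p = L_w − 10·log₁₀(2π·r²) with r = 25.9 m.
2π·r² = 4215 m², 10·log₁₀ of that is 36.248 dB.
L_p = 108 − 36.248 = 71.75 dB.

71.8 dB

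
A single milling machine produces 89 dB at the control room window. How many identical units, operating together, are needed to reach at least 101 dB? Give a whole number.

16

The shortfall is 101 − 89 = 12.0 dB, and N units add 10·log₁₀ N, so need 10·log₁₀ N ≥ 12.0.
N ≥ 10^(12.0/10) = 15.849, so N = 16.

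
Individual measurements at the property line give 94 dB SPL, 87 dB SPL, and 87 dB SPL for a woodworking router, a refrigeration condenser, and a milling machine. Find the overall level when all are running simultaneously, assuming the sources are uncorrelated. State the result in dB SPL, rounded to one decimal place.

For uncorrelated sources the intensities add, so convert each level to linear form, sum, and take 10·log₁₀ of the total.
Σ 10^(L/10) = 10^(94/10) + 10^(87/10) + 10^(87/10) = 3.514e+09.
L_total = 10·log₁₀(3.514e+09) = 95.46 dB SPL.

95.5 dB SPL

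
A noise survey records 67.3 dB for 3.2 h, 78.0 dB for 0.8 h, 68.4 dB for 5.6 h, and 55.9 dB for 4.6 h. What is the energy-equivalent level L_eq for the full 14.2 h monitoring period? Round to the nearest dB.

69 dB

L_eq = 10·log₁₀[(1/T)·Σ tᵢ·10^(Lᵢ/10)] with T = 14.2 h.
Σ tᵢ·10^(Lᵢ/10) = 3.2·10^(67.3/10) + 0.8·10^(78.0/10) + 5.6·10^(68.4/10) + 4.6·10^(55.9/10) = 1.082e+08.
L_eq = 10·log₁₀(1.082e+08/14.2) = 68.82 dB.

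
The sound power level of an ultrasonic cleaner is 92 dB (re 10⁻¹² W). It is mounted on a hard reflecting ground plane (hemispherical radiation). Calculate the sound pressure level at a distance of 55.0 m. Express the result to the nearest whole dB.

49 dB

The power spreads over a hemisphere of area 2π·r², so L_p = L_w − 10·log₁₀(2π·r²).
2π·r² = 1.901e+04 m², 10·log₁₀ of that is 42.789 dB.
L_p = 92 − 42.789 = 49.21 dB.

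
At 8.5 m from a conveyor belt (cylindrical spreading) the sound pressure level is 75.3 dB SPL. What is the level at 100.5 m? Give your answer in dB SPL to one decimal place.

Cylindrical spreading from a line source gives a 10·log₁₀(r₂/r₁) drop.
L₂ = 75.3 − 10·log₁₀(100.5/8.5) = 75.3 − 10.727 = 64.57 dB SPL.

64.6 dB SPL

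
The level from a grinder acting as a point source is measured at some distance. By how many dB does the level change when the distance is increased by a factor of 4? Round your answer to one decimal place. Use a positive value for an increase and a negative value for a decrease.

-12.0 dB

With spherical spreading the level changes by −20·log₁₀(r₂/r₁).
ΔL = −20·log₁₀(4) = -12.04 dB.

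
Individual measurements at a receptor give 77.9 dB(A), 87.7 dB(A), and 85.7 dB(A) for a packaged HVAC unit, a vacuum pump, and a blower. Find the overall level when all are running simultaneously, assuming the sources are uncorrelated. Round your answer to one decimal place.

90.1 dB(A)

For uncorrelated sources the intensities add, so convert each level to linear form, sum, and take 10·log₁₀ of the total.
Σ 10^(L/10) = 10^(77.9/10) + 10^(87.7/10) + 10^(85.7/10) = 1.022e+09.
L_total = 10·log₁₀(1.022e+09) = 90.09 dB(A).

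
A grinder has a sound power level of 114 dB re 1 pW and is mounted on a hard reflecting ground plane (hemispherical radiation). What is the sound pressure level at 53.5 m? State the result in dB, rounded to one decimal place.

The power spreads over a hemisphere of area 2π·r², so L_p = L_w − 10·log₁₀(2π·r²).
2π·r² = 1.798e+04 m², 10·log₁₀ of that is 42.549 dB.
L_p = 114 − 42.549 = 71.45 dB.

71.5 dB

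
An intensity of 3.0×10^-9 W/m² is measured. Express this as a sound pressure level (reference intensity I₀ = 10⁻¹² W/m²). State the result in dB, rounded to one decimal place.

L = 10·log₁₀(I/I₀) = 10·log₁₀(3.0×10^-9/10⁻¹²) = 10·log₁₀(3.0×10^3).
L = 10·(0.4771 + 3) = 34.77 dB.

34.8 dB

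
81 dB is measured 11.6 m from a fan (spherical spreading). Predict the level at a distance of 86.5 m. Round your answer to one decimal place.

Point-source attenuation: ΔL = 20·log₁₀(r₂/r₁) = 20·log₁₀(86.5/11.6) = 17.451 dB.
L₂ = 81 − 20·log₁₀(86.5/11.6) = 81 − 17.451 = 63.55 dB.

63.5 dB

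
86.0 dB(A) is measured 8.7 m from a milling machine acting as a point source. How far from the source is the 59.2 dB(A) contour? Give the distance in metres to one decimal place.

Point-source spreading drops the level by 20·log₁₀(r₂/r₁); inverting, r₂/r₁ = 10^(ΔL/20).
r₂ = 8.7·10^((86.0−59.2)/20) = 8.7·10^(26.8/20) = 190.34 m.

190.3 m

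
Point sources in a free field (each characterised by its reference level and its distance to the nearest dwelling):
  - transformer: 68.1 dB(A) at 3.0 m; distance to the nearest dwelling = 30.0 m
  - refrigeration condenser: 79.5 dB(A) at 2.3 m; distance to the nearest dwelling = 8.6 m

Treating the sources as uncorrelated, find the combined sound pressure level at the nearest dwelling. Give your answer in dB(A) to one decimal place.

68.1 dB(A)

First find each source's level at the receiver (point-source: −20·log₁₀(r/r_ref)), then combine on an intensity basis.
transformer: 68.1 − 20·log₁₀(30.0/3.0) = 68.1 − 20.00 = 48.10 dB(A).
refrigeration condenser: 79.5 − 20·log₁₀(8.6/2.3) = 79.5 − 11.46 = 68.04 dB(A).
Σ 10^(L/10) = 6.439e+06 → L_total = 10·log₁₀(6.439e+06) = 68.09 dB(A).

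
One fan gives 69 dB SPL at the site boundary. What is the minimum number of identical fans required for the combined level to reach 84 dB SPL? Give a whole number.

Need L₁ + 10·log₁₀ N ≥ 84, i.e. log₁₀ N ≥ 1.50.
N ≥ 10^(15.0/10) = 31.623, so N = 32.

32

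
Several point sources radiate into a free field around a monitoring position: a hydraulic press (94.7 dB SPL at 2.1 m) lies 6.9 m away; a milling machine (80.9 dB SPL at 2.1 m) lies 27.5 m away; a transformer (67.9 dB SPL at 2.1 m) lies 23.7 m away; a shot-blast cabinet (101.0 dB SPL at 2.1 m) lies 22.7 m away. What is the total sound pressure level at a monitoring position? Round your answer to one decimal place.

Propagate each source to the receiver with L = L_ref − 20·log₁₀(r/r_ref), then add intensities.
hydraulic press: 94.7 − 20·log₁₀(6.9/2.1) = 94.7 − 10.33 = 84.37 dB SPL.
milling machine: 80.9 − 20·log₁₀(27.5/2.1) = 80.9 − 22.34 = 58.56 dB SPL.
transformer: 67.9 − 20·log₁₀(23.7/2.1) = 67.9 − 21.05 = 46.85 dB SPL.
shot-blast cabinet: 101.0 − 20·log₁₀(22.7/2.1) = 101.0 − 20.68 = 80.32 dB SPL.
Σ 10^(L/10) = 3.819e+08 → L_total = 10·log₁₀(3.819e+08) = 85.82 dB SPL.

85.8 dB SPL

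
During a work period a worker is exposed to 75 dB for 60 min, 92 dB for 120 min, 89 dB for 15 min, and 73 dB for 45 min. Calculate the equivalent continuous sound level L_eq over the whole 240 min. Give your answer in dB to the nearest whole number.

89 dB

L_eq = 10·log₁₀[(1/T)·Σ tᵢ·10^(Lᵢ/10)] with T = 240 min.
Σ tᵢ·10^(Lᵢ/10) = 60·10^(75/10) + 120·10^(92/10) + 15·10^(89/10) + 45·10^(73/10) = 2.049e+11.
L_eq = 10·log₁₀(2.049e+11/240) = 89.31 dB.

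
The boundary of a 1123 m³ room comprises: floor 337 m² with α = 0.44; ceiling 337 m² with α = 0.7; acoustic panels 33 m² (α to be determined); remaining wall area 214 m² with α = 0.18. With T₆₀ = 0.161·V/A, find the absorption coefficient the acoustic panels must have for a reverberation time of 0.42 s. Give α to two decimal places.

0.24

Required total absorption A = 0.161·1123/0.42 = 430.48 m².
Absorption from the other surfaces = 337·0.44 + 337·0.7 + 214·0.18 = 422.70 m², so the acoustic panels must supply 7.78 m² over 33 m².
α = 7.78/33 = 0.236.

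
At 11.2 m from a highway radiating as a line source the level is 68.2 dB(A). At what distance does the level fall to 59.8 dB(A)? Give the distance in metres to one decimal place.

For a line source L₁ − L₂ = 10·log₁₀(r₂/r₁), so r₂ = r₁·10^((L₁−L₂)/10).
r₂ = 11.2·10^((68.2−59.8)/10) = 11.2·10^(8.4/10) = 77.49 m.

77.5 m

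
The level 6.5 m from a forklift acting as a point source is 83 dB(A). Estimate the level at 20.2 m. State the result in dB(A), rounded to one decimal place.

73.2 dB(A)

Spherical spreading from a point source gives a 20·log₁₀(r₂/r₁) drop.
L₂ = 83 − 20·log₁₀(20.2/6.5) = 83 − 9.849 = 73.15 dB(A).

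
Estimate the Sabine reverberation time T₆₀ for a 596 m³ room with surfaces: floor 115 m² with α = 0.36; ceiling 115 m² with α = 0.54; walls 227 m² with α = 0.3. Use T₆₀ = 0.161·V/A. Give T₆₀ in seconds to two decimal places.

0.56 s

A = Σ Sᵢαᵢ = 115·0.36 + 115·0.54 + 227·0.3 = 171.60 m².
T₆₀ = 0.161·V/A = 0.161·596/171.60 = 0.559 s.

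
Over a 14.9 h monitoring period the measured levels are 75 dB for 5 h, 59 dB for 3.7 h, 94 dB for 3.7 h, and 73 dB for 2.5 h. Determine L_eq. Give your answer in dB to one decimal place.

Weight each interval's intensity by its duration and average over T = 14.9 h:
Σ tᵢ·10^(Lᵢ/10) = 5·10^(75/10) + 3.7·10^(59/10) + 3.7·10^(94/10) + 2.5·10^(73/10) = 9.505e+09.
L_eq = 10·log₁₀(9.505e+09/14.9) = 88.05 dB.

88.0 dB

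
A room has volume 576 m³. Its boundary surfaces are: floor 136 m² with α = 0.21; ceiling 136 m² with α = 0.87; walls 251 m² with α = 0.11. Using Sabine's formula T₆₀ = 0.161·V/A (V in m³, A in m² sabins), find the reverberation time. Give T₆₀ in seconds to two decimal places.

0.53 s

Summing Sᵢαᵢ: 136·0.21 + 136·0.87 + 251·0.11 = 174.49 m².
T₆₀ = 0.161 × 576 / 174.49 = 0.531 s.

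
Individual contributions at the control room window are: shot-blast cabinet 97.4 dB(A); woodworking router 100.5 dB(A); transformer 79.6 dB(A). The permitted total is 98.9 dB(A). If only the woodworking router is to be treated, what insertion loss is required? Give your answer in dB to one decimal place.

7.1 dB

Everything except the woodworking router sums to 10^(97.4/10) + 10^(79.6/10) = 5.587e+09 in linear terms, 97.47 dB(A).
To meet 98.9 dB(A) overall, the treated woodworking router may contribute at most 10^(98.9/10) − 5.587e+09 = 2.176e+09, i.e. 93.38 dB(A).
Required insertion loss = 100.5 − 93.38 = 7.12 dB.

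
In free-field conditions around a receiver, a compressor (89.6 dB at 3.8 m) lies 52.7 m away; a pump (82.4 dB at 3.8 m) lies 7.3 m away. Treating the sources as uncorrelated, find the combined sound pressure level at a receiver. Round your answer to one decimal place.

Apply inverse-square spreading to bring every level to the receiver, then sum 10^(L/10).
compressor: 89.6 − 20·log₁₀(52.7/3.8) = 89.6 − 22.84 = 66.76 dB.
pump: 82.4 − 20·log₁₀(7.3/3.8) = 82.4 − 5.67 = 76.73 dB.
Σ 10^(L/10) = 5.183e+07 → L_total = 10·log₁₀(5.183e+07) = 77.15 dB.

77.1 dB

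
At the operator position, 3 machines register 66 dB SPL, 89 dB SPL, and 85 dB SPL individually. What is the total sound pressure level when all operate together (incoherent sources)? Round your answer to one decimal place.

90.5 dB SPL

For uncorrelated sources the intensities add, so convert each level to linear form, sum, and take 10·log₁₀ of the total.
Σ 10^(L/10) = 10^(66/10) + 10^(89/10) + 10^(85/10) = 1.115e+09.
L_total = 10·log₁₀(1.115e+09) = 90.47 dB SPL.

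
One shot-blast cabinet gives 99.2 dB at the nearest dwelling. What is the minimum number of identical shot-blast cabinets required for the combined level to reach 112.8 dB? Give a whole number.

N identical sources give L₁ + 10·log₁₀ N, so require 10·log₁₀ N ≥ 112.8 − 99.2 = 13.6 dB.
N ≥ 10^(13.6/10) = 22.909, so N = 23.

23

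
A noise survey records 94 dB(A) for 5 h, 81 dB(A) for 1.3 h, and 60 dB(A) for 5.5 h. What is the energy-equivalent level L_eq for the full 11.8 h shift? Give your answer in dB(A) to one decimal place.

90.3 dB(A)

Weight each interval's intensity by its duration and average over T = 11.8 h:
Σ tᵢ·10^(Lᵢ/10) = 5·10^(94/10) + 1.3·10^(81/10) + 5.5·10^(60/10) = 1.273e+10.
L_eq = 10·log₁₀(1.273e+10/11.8) = 90.33 dB(A).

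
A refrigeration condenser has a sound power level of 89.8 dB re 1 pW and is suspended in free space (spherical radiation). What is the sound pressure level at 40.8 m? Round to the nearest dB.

L_p = L_w − 10·log₁₀(4π·r²) with r = 40.8 m.
4π·r² = 2.092e+04 m², 10·log₁₀ of that is 43.205 dB.
L_p = 89.8 − 43.205 = 46.59 dB.

47 dB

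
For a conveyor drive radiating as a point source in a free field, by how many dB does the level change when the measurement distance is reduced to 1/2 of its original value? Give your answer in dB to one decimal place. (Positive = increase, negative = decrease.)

+6.0 dB

With spherical spreading the level changes by −20·log₁₀(r₂/r₁).
ΔL = −20·log₁₀(0.5) = +6.02 dB.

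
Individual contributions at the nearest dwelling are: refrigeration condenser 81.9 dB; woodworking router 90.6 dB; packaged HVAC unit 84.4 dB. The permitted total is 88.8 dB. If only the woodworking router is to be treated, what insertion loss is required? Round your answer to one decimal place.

5.4 dB

Everything except the woodworking router sums to 10^(81.9/10) + 10^(84.4/10) = 4.303e+08 in linear terms, 86.34 dB.
To meet 88.8 dB overall, the treated woodworking router may contribute at most 10^(88.8/10) − 4.303e+08 = 3.283e+08, i.e. 85.16 dB.
Required insertion loss = 90.6 − 85.16 = 5.44 dB.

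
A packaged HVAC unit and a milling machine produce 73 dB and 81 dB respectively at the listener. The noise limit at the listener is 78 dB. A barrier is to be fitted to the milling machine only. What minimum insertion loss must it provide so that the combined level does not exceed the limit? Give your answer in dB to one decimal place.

4.7 dB

The untreated sources together contribute 10^(73/10) = 1.995e+07, i.e. 73.00 dB.
The limit corresponds to 10^(78/10) = 6.310e+07; subtracting the fixed part leaves 4.314e+07 for the milling machine, i.e. 76.35 dB.
Required insertion loss = 81 − 76.35 = 4.65 dB.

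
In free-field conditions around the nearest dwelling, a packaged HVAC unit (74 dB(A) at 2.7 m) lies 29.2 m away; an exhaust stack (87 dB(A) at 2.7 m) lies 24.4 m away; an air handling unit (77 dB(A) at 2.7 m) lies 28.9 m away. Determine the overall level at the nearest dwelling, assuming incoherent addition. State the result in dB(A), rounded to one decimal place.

Apply inverse-square spreading to bring every level to the receiver, then sum 10^(L/10).
packaged HVAC unit: 74 − 20·log₁₀(29.2/2.7) = 74 − 20.68 = 53.32 dB(A).
exhaust stack: 87 − 20·log₁₀(24.4/2.7) = 87 − 19.12 = 67.88 dB(A).
air handling unit: 77 − 20·log₁₀(28.9/2.7) = 77 − 20.59 = 56.41 dB(A).
Σ 10^(L/10) = 6.789e+06 → L_total = 10·log₁₀(6.789e+06) = 68.32 dB(A).

68.3 dB(A)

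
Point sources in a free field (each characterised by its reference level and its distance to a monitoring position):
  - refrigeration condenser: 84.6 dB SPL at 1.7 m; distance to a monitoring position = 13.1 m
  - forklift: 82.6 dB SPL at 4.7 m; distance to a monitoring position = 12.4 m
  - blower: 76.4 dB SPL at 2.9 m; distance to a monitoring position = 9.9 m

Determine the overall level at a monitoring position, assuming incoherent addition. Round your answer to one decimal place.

75.4 dB SPL

First find each source's level at the receiver (point-source: −20·log₁₀(r/r_ref)), then combine on an intensity basis.
refrigeration condenser: 84.6 − 20·log₁₀(13.1/1.7) = 84.6 − 17.74 = 66.86 dB SPL.
forklift: 82.6 − 20·log₁₀(12.4/4.7) = 82.6 − 8.43 = 74.17 dB SPL.
blower: 76.4 − 20·log₁₀(9.9/2.9) = 76.4 − 10.66 = 65.74 dB SPL.
Σ 10^(L/10) = 3.475e+07 → L_total = 10·log₁₀(3.475e+07) = 75.41 dB SPL.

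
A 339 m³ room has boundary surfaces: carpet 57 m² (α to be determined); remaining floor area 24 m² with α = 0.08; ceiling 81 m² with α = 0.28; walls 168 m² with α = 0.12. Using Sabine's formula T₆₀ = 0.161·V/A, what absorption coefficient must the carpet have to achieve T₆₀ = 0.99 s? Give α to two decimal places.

Required total absorption A = 0.161·339/0.99 = 55.13 m².
Absorption from the other surfaces = 24·0.08 + 81·0.28 + 168·0.12 = 44.76 m², so the carpet must supply 10.37 m² over 57 m².
α = 10.37/57 = 0.182.

0.18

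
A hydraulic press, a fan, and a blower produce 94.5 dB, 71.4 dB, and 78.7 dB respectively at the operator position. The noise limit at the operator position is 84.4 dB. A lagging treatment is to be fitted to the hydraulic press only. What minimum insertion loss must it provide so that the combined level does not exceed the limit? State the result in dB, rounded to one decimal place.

Fixed contribution from the other sources: Σ 10^(L/10) = 10^(71.4/10) + 10^(78.7/10) = 8.793e+07 (79.44 dB).
The limit corresponds to 10^(84.4/10) = 2.754e+08; subtracting the fixed part leaves 1.875e+08 for the hydraulic press, i.e. 82.73 dB.
So the hydraulic press must be reduced from 94.5 to 82.73 dB: IL = 11.77 dB.

11.8 dB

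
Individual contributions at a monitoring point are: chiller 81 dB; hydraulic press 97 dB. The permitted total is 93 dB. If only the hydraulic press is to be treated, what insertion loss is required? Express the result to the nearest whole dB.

Everything except the hydraulic press sums to 10^(81/10) = 1.259e+08 in linear terms, 81.00 dB.
To meet 93 dB overall, the treated hydraulic press may contribute at most 10^(93/10) − 1.259e+08 = 1.869e+09, i.e. 92.72 dB.
Required insertion loss = 97 − 92.72 = 4.28 dB.

4 dB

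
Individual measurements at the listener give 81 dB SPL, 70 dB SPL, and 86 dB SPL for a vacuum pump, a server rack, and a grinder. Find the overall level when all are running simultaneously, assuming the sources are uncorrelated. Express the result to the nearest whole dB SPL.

87 dB SPL

Incoherent sources combine by intensity addition: L_total = 10·log₁₀(Σ 10^(L_i/10)).
Σ 10^(L/10) = 10^(81/10) + 10^(70/10) + 10^(86/10) = 5.340e+08.
L_total = 10·log₁₀(5.340e+08) = 87.28 dB SPL.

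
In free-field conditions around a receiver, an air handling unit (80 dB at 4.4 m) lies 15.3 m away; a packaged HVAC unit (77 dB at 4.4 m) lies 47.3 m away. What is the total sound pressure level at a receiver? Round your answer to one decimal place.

69.4 dB

First find each source's level at the receiver (point-source: −20·log₁₀(r/r_ref)), then combine on an intensity basis.
air handling unit: 80 − 20·log₁₀(15.3/4.4) = 80 − 10.82 = 69.18 dB.
packaged HVAC unit: 77 − 20·log₁₀(47.3/4.4) = 77 − 20.63 = 56.37 dB.
Σ 10^(L/10) = 8.704e+06 → L_total = 10·log₁₀(8.704e+06) = 69.40 dB.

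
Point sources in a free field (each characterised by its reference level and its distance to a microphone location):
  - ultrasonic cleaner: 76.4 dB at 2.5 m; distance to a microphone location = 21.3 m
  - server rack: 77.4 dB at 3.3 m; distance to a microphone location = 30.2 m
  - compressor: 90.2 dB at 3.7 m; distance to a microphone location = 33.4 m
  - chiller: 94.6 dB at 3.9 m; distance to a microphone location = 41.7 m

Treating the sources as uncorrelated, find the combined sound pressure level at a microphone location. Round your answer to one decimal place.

First find each source's level at the receiver (point-source: −20·log₁₀(r/r_ref)), then combine on an intensity basis.
ultrasonic cleaner: 76.4 − 20·log₁₀(21.3/2.5) = 76.4 − 18.61 = 57.79 dB.
server rack: 77.4 − 20·log₁₀(30.2/3.3) = 77.4 − 19.23 = 58.17 dB.
compressor: 90.2 − 20·log₁₀(33.4/3.7) = 90.2 − 19.11 = 71.09 dB.
chiller: 94.6 − 20·log₁₀(41.7/3.9) = 94.6 − 20.58 = 74.02 dB.
Σ 10^(L/10) = 3.933e+07 → L_total = 10·log₁₀(3.933e+07) = 75.95 dB.

75.9 dB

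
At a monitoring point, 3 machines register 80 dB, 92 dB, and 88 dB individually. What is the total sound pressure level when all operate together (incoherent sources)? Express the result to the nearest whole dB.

Incoherent sources combine by intensity addition: L_total = 10·log₁₀(Σ 10^(L_i/10)).
Σ 10^(L/10) = 10^(80/10) + 10^(92/10) + 10^(88/10) = 2.316e+09.
L_total = 10·log₁₀(2.316e+09) = 93.65 dB.

94 dB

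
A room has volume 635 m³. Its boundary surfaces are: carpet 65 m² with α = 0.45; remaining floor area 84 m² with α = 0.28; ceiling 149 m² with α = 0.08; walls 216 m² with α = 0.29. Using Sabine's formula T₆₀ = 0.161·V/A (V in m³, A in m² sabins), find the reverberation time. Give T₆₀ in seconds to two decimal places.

Summing Sᵢαᵢ: 65·0.45 + 84·0.28 + 149·0.08 + 216·0.29 = 127.33 m².
T₆₀ = 0.161·V/A = 0.161·635/127.33 = 0.803 s.

0.80 s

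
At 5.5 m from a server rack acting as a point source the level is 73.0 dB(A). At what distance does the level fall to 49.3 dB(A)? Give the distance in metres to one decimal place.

For a point source L₁ − L₂ = 20·log₁₀(r₂/r₁), so r₂ = r₁·10^((L₁−L₂)/20).
r₂ = 5.5·10^((73.0−49.3)/20) = 5.5·10^(23.7/20) = 84.21 m.

84.2 m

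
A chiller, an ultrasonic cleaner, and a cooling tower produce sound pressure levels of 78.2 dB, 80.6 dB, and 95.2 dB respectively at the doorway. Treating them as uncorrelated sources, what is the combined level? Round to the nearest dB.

95 dB

For uncorrelated sources the intensities add, so convert each level to linear form, sum, and take 10·log₁₀ of the total.
Σ 10^(L/10) = 10^(78.2/10) + 10^(80.6/10) + 10^(95.2/10) = 3.492e+09.
L_total = 10·log₁₀(3.492e+09) = 95.43 dB.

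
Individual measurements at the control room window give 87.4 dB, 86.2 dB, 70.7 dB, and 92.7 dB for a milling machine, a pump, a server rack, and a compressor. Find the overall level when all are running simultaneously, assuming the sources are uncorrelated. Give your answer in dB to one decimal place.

Incoherent sources combine by intensity addition: L_total = 10·log₁₀(Σ 10^(L_i/10)).
Σ 10^(L/10) = 10^(87.4/10) + 10^(86.2/10) + 10^(70.7/10) + 10^(92.7/10) = 2.840e+09.
L_total = 10·log₁₀(2.840e+09) = 94.53 dB.

94.5 dB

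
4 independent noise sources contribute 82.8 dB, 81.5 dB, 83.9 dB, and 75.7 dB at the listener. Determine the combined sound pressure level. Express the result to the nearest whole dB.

88 dB

For uncorrelated sources the intensities add, so convert each level to linear form, sum, and take 10·log₁₀ of the total.
Σ 10^(L/10) = 10^(82.8/10) + 10^(81.5/10) + 10^(83.9/10) + 10^(75.7/10) = 6.144e+08.
L_total = 10·log₁₀(6.144e+08) = 87.88 dB.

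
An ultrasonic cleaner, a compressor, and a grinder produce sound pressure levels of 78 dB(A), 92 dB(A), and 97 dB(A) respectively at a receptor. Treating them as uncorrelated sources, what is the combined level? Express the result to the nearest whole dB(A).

98 dB(A)

For uncorrelated sources the intensities add, so convert each level to linear form, sum, and take 10·log₁₀ of the total.
Σ 10^(L/10) = 10^(78/10) + 10^(92/10) + 10^(97/10) = 6.660e+09.
L_total = 10·log₁₀(6.660e+09) = 98.23 dB(A).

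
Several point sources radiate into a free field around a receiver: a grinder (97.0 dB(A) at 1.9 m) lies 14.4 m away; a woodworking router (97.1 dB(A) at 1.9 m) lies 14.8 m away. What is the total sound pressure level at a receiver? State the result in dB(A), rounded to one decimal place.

Apply inverse-square spreading to bring every level to the receiver, then sum 10^(L/10).
grinder: 97.0 − 20·log₁₀(14.4/1.9) = 97.0 − 17.59 = 79.41 dB(A).
woodworking router: 97.1 − 20·log₁₀(14.8/1.9) = 97.1 − 17.83 = 79.27 dB(A).
Σ 10^(L/10) = 1.718e+08 → L_total = 10·log₁₀(1.718e+08) = 82.35 dB(A).

82.3 dB(A)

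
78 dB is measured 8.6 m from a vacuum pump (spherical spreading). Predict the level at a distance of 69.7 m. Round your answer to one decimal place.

59.8 dB

Spherical spreading from a point source gives a 20·log₁₀(r₂/r₁) drop.
L₂ = 78 − 20·log₁₀(69.7/8.6) = 78 − 18.175 = 59.83 dB.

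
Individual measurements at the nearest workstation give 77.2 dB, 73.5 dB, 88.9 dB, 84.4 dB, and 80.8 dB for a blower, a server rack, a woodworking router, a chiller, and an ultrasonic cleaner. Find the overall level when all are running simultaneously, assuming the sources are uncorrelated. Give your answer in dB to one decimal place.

91.0 dB

Incoherent sources combine by intensity addition: L_total = 10·log₁₀(Σ 10^(L_i/10)).
Σ 10^(L/10) = 10^(77.2/10) + 10^(73.5/10) + 10^(88.9/10) + 10^(84.4/10) + 10^(80.8/10) = 1.247e+09.
L_total = 10·log₁₀(1.247e+09) = 90.96 dB.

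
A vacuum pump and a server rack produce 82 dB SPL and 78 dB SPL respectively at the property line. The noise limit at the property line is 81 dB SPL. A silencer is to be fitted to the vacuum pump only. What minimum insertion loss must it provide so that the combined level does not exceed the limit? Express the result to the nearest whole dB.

The untreated sources together contribute 10^(78/10) = 6.310e+07, i.e. 78.00 dB SPL.
The limit corresponds to 10^(81/10) = 1.259e+08; subtracting the fixed part leaves 6.280e+07 for the vacuum pump, i.e. 77.98 dB SPL.
Required insertion loss = 82 − 77.98 = 4.02 dB.

4 dB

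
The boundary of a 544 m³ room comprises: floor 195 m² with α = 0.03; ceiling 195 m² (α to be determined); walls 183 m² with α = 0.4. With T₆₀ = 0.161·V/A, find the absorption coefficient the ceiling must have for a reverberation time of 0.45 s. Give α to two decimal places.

A = 0.161·V/T₆₀ = 0.161·544/0.45 = 194.63 m² sabins.
Absorption from the other surfaces = 195·0.03 + 183·0.4 = 79.05 m², so the ceiling must supply 115.58 m² over 195 m².
α = 115.58/195 = 0.593.

0.59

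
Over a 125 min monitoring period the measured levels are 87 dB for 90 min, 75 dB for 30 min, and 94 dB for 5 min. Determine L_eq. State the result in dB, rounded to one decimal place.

86.7 dB

The energy average is taken in the linear domain: L_eq = 10·log₁₀[(Σ tᵢ·10^(Lᵢ/10))/T], T = 125 min.
Σ tᵢ·10^(Lᵢ/10) = 90·10^(87/10) + 30·10^(75/10) + 5·10^(94/10) = 5.861e+10.
L_eq = 10·log₁₀(5.861e+10/125) = 86.71 dB.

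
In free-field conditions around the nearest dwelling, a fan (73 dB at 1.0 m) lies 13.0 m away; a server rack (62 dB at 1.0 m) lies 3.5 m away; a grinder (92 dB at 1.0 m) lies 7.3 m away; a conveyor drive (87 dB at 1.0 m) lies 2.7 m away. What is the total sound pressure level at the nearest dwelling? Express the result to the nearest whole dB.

Apply inverse-square spreading to bring every level to the receiver, then sum 10^(L/10).
fan: 73 − 20·log₁₀(13.0/1.0) = 73 − 22.28 = 50.72 dB.
server rack: 62 − 20·log₁₀(3.5/1.0) = 62 − 10.88 = 51.12 dB.
grinder: 92 − 20·log₁₀(7.3/1.0) = 92 − 17.27 = 74.73 dB.
conveyor drive: 87 − 20·log₁₀(2.7/1.0) = 87 − 8.63 = 78.37 dB.
Σ 10^(L/10) = 9.874e+07 → L_total = 10·log₁₀(9.874e+07) = 79.94 dB.

80 dB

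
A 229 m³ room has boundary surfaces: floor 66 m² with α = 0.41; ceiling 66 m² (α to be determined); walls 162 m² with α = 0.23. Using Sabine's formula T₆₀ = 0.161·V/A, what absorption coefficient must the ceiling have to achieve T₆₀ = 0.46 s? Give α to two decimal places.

From T₆₀ = 0.161·V/A, the target T₆₀ = 0.46 s needs A = 0.161·229/0.46 = 80.15 m².
Absorption from the other surfaces = 66·0.41 + 162·0.23 = 64.32 m², so the ceiling must supply 15.83 m² over 66 m².
α = 15.83/66 = 0.240.

0.24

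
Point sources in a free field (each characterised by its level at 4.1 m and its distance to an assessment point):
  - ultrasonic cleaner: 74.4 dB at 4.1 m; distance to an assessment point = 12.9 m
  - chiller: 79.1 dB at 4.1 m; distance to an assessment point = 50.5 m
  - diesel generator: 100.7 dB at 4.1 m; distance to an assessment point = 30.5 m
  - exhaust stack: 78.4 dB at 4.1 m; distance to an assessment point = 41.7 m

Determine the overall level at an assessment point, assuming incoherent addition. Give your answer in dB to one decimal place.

Apply inverse-square spreading to bring every level to the receiver, then sum 10^(L/10).
ultrasonic cleaner: 74.4 − 20·log₁₀(12.9/4.1) = 74.4 − 9.96 = 64.44 dB.
chiller: 79.1 − 20·log₁₀(50.5/4.1) = 79.1 − 21.81 = 57.29 dB.
diesel generator: 100.7 − 20·log₁₀(30.5/4.1) = 100.7 − 17.43 = 83.27 dB.
exhaust stack: 78.4 − 20·log₁₀(41.7/4.1) = 78.4 − 20.15 = 58.25 dB.
Σ 10^(L/10) = 2.163e+08 → L_total = 10·log₁₀(2.163e+08) = 83.35 dB.

83.4 dB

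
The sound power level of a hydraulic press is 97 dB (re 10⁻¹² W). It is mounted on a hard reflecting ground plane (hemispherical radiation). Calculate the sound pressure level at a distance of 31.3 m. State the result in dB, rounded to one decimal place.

59.1 dB

L_p = L_w − 10·log₁₀(2π·r²) with r = 31.3 m.
2π·r² = 6156 m², 10·log₁₀ of that is 37.893 dB.
L_p = 97 − 37.893 = 59.11 dB.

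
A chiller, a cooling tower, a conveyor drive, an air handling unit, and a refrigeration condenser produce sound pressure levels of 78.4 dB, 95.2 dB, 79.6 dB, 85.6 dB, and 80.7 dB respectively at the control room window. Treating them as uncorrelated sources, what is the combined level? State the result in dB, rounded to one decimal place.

For uncorrelated sources the intensities add, so convert each level to linear form, sum, and take 10·log₁₀ of the total.
Σ 10^(L/10) = 10^(78.4/10) + 10^(95.2/10) + 10^(79.6/10) + 10^(85.6/10) + 10^(80.7/10) = 3.952e+09.
L_total = 10·log₁₀(3.952e+09) = 95.97 dB.

96.0 dB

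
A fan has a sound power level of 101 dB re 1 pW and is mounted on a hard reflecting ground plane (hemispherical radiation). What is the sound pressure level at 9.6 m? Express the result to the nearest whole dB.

L_p = L_w − 10·log₁₀(2π·r²) with r = 9.6 m.
2π·r² = 579.1 m², 10·log₁₀ of that is 27.627 dB.
L_p = 101 − 27.627 = 73.37 dB.

73 dB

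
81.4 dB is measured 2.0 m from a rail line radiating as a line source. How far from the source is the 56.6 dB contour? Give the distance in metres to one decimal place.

For a line source L₁ − L₂ = 10·log₁₀(r₂/r₁), so r₂ = r₁·10^((L₁−L₂)/10).
r₂ = 2.0·10^((81.4−56.6)/10) = 2.0·10^(24.8/10) = 603.99 m.

604.0 m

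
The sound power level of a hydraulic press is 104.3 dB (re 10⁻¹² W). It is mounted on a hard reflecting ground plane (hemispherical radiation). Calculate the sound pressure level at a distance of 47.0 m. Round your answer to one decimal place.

62.9 dB

Free-field hemispherical radiation: L_p = L_w − 10·log₁₀(2π·r²), r = 47.0 m.
2π·r² = 1.388e+04 m², 10·log₁₀ of that is 41.424 dB.
L_p = 104.3 − 41.424 = 62.88 dB.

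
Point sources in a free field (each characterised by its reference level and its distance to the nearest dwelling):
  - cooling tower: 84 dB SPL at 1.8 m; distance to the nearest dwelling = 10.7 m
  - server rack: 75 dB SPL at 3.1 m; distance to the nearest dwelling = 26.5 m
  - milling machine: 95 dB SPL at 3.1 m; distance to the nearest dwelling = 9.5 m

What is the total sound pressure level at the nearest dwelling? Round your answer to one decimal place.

85.4 dB SPL

First find each source's level at the receiver (point-source: −20·log₁₀(r/r_ref)), then combine on an intensity basis.
cooling tower: 84 − 20·log₁₀(10.7/1.8) = 84 − 15.48 = 68.52 dB SPL.
server rack: 75 − 20·log₁₀(26.5/3.1) = 75 − 18.64 = 56.36 dB SPL.
milling machine: 95 − 20·log₁₀(9.5/3.1) = 95 − 9.73 = 85.27 dB SPL.
Σ 10^(L/10) = 3.443e+08 → L_total = 10·log₁₀(3.443e+08) = 85.37 dB SPL.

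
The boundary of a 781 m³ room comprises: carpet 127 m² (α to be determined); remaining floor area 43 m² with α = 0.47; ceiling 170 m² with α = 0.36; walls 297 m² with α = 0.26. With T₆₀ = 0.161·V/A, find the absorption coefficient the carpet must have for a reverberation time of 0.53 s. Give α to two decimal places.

A = 0.161·V/T₆₀ = 0.161·781/0.53 = 237.25 m² sabins.
Absorption from the other surfaces = 43·0.47 + 170·0.36 + 297·0.26 = 158.63 m², so the carpet must supply 78.62 m² over 127 m².
α = 78.62/127 = 0.619.

0.62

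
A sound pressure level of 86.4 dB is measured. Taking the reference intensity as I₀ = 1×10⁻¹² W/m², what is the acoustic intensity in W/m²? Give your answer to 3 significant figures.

0.000437 W/m²

I = I₀·10^(L/10) = 10⁻¹² × 10^(86.4/10) = 10^(-3.360).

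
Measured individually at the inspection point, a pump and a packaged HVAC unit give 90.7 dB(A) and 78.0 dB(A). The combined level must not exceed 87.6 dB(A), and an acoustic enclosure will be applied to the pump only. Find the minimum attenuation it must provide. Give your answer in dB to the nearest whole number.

4 dB

Everything except the pump sums to 10^(78.0/10) = 6.310e+07 in linear terms, 78.00 dB(A).
To meet 87.6 dB(A) overall, the treated pump may contribute at most 10^(87.6/10) − 6.310e+07 = 5.123e+08, i.e. 87.10 dB(A).
Required insertion loss = 90.7 − 87.10 = 3.60 dB.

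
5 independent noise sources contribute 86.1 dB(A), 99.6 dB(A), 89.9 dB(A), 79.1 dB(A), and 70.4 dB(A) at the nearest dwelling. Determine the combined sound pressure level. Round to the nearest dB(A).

For uncorrelated sources the intensities add, so convert each level to linear form, sum, and take 10·log₁₀ of the total.
Σ 10^(L/10) = 10^(86.1/10) + 10^(99.6/10) + 10^(89.9/10) + 10^(79.1/10) + 10^(70.4/10) = 1.060e+10.
L_total = 10·log₁₀(1.060e+10) = 100.25 dB(A).

100 dB(A)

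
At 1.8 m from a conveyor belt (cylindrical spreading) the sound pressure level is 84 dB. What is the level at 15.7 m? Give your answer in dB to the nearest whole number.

75 dB

Cylindrical spreading from a line source gives a 10·log₁₀(r₂/r₁) drop.
L₂ = 84 − 10·log₁₀(15.7/1.8) = 84 − 9.406 = 74.59 dB.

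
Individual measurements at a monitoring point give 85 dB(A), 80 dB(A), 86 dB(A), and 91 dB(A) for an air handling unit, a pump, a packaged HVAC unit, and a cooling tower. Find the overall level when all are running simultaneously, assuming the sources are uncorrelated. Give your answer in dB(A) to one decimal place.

93.2 dB(A)

For uncorrelated sources the intensities add, so convert each level to linear form, sum, and take 10·log₁₀ of the total.
Σ 10^(L/10) = 10^(85/10) + 10^(80/10) + 10^(86/10) + 10^(91/10) = 2.073e+09.
L_total = 10·log₁₀(2.073e+09) = 93.17 dB(A).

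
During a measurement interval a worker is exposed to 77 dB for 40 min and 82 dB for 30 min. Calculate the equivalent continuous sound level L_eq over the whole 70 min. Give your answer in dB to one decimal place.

79.8 dB

The energy average is taken in the linear domain: L_eq = 10·log₁₀[(Σ tᵢ·10^(Lᵢ/10))/T], T = 70 min.
Σ tᵢ·10^(Lᵢ/10) = 40·10^(77/10) + 30·10^(82/10) = 6.759e+09.
L_eq = 10·log₁₀(6.759e+09/70) = 79.85 dB.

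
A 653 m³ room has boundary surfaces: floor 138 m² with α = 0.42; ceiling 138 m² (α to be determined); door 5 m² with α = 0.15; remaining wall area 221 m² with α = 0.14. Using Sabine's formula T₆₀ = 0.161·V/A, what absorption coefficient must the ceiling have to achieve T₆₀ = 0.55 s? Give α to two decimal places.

A = 0.161·V/T₆₀ = 0.161·653/0.55 = 191.15 m² sabins.
Absorption from the other surfaces = 138·0.42 + 5·0.15 + 221·0.14 = 89.65 m², so the ceiling must supply 101.50 m² over 138 m².
α = 101.50/138 = 0.736.

0.74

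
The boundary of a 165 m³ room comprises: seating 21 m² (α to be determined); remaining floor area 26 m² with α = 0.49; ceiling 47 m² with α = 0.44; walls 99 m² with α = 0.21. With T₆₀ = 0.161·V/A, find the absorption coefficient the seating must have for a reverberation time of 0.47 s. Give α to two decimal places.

Required total absorption A = 0.161·165/0.47 = 56.52 m².
Absorption from the other surfaces = 26·0.49 + 47·0.44 + 99·0.21 = 54.21 m², so the seating must supply 2.31 m² over 21 m².
α = 2.31/21 = 0.110.

0.11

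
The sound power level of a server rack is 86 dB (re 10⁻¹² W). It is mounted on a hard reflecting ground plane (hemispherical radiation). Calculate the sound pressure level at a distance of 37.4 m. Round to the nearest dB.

The power spreads over a hemisphere of area 2π·r², so L_p = L_w − 10·log₁₀(2π·r²).
2π·r² = 8789 m², 10·log₁₀ of that is 39.439 dB.
L_p = 86 − 39.439 = 46.56 dB.

47 dB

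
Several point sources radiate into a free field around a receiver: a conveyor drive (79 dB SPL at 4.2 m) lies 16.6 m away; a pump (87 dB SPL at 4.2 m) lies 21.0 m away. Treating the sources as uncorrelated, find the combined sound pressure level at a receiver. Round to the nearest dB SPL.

74 dB SPL

First find each source's level at the receiver (point-source: −20·log₁₀(r/r_ref)), then combine on an intensity basis.
conveyor drive: 79 − 20·log₁₀(16.6/4.2) = 79 − 11.94 = 67.06 dB SPL.
pump: 87 − 20·log₁₀(21.0/4.2) = 87 − 13.98 = 73.02 dB SPL.
Σ 10^(L/10) = 2.513e+07 → L_total = 10·log₁₀(2.513e+07) = 74.00 dB SPL.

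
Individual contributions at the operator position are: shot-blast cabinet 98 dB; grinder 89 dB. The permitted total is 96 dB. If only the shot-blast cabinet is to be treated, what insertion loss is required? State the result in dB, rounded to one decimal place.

3.0 dB

The untreated sources together contribute 10^(89/10) = 7.943e+08, i.e. 89.00 dB.
The limit corresponds to 10^(96/10) = 3.981e+09; subtracting the fixed part leaves 3.187e+09 for the shot-blast cabinet, i.e. 95.03 dB.
So the shot-blast cabinet must be reduced from 98 to 95.03 dB: IL = 2.97 dB.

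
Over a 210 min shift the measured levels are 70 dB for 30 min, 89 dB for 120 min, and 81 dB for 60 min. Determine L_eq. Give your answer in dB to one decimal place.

86.9 dB

L_eq = 10·log₁₀[(1/T)·Σ tᵢ·10^(Lᵢ/10)] with T = 210 min.
Σ tᵢ·10^(Lᵢ/10) = 30·10^(70/10) + 120·10^(89/10) + 60·10^(81/10) = 1.032e+11.
L_eq = 10·log₁₀(1.032e+11/210) = 86.91 dB.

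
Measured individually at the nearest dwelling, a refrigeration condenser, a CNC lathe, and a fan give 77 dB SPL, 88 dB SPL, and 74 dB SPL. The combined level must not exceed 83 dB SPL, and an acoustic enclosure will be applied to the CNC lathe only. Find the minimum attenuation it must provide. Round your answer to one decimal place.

The untreated sources together contribute 10^(77/10) + 10^(74/10) = 7.524e+07, i.e. 78.76 dB SPL.
To meet 83 dB SPL overall, the treated CNC lathe may contribute at most 10^(83/10) − 7.524e+07 = 1.243e+08, i.e. 80.94 dB SPL.
So the CNC lathe must be reduced from 88 to 80.94 dB SPL: IL = 7.06 dB.

7.1 dB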